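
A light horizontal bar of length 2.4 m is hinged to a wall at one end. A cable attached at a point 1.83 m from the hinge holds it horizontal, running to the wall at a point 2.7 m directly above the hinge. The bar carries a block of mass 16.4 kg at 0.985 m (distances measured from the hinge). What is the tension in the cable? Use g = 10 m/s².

Taking torques about the hinge:
Block: 16.4 × 10 = 164 N down at 0.985 m → arm 0.985 m, τ = 164 × 0.985 = 161.5 N·m clockwise.
Total clockwise load moment = 161.5 N·m.
The cable tension T acts at 1.83 m; only its component perpendicular to the bar, T sinθ, produces torque. sinθ = h/√(h²+d²) = 2.7/√(2.7²+1.83²) = 0.8278.
Setting net torque to zero: T × 1.83 × 0.8278 = 161.5 → T = 161.5 / 1.515 = 107 N.

T ≈ 107 N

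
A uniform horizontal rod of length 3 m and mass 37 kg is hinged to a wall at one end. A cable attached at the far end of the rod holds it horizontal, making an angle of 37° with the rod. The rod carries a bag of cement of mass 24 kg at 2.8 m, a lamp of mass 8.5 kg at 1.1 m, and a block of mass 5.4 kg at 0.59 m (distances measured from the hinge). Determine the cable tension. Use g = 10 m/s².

About the hinge:
Beam weight: 37 × 10 = 370 N down at 1.5 m → arm 1.5 m, τ = 370 × 1.5 = 555 N·m clockwise.
Bag of cement: 24 × 10 = 240 N down at 2.8 m → arm 2.8 m, τ = 240 × 2.8 = 672 N·m clockwise.
Lamp: 8.5 × 10 = 85 N down at 1.1 m → arm 1.1 m, τ = 85 × 1.1 = 93.5 N·m clockwise.
Block: 5.4 × 10 = 54 N down at 0.59 m → arm 0.59 m, τ = 54 × 0.59 = 31.86 N·m clockwise.
Total clockwise load moment = 1352 N·m.
The cable tension T acts at 3 m; only its component perpendicular to the rod, T sinθ, produces torque. sin 37° = 0.6018.
For rotational equilibrium, T × 3 × 0.6018 = 1352, so T = 1352 / 1.805 = 749 N.

T ≈ 749 N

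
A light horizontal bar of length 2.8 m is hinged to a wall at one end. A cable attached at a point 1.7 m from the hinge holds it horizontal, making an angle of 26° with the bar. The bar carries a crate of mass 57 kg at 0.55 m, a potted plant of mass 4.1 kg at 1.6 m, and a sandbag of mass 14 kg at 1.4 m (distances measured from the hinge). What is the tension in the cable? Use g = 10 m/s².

T ≈ 772 N

Sum moments about the hinge (the unknown hinge reaction has zero arm there).
Crate: 57 × 10 = 570 N down at 0.55 m → arm 0.55 m, τ = 570 × 0.55 = 313.5 N·m clockwise.
Potted plant: 4.1 × 10 = 41 N down at 1.6 m → arm 1.6 m, τ = 41 × 1.6 = 65.6 N·m clockwise.
Sandbag: 14 × 10 = 140 N down at 1.4 m → arm 1.4 m, τ = 140 × 1.4 = 196 N·m clockwise.
Total clockwise load moment = 575.1 N·m.
The cable tension T acts at 1.7 m; only its component perpendicular to the bar, T sinθ, produces torque. sin 26° = 0.4384.
For rotational equilibrium, T × 1.7 × 0.4384 = 575.1, so T = 575.1 / 0.7453 = 772 N.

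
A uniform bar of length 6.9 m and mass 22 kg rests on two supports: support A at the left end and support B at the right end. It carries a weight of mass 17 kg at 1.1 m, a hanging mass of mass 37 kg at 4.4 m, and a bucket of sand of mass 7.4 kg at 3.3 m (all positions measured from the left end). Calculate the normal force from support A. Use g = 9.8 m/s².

About support B:
Beam weight: 22 × 9.8 = 215.6 N down at 3.45 m → arm 3.45 m, τ = 215.6 × 3.45 = 743.8 N·m counterclockwise.
Weight: 17 × 9.8 = 166.6 N down at 1.1 m → arm 5.8 m, τ = 166.6 × 5.8 = 966.3 N·m counterclockwise.
Hanging mass: 37 × 9.8 = 362.6 N down at 4.4 m → arm 2.5 m, τ = 362.6 × 2.5 = 906.5 N·m counterclockwise.
Bucket of sand: 7.4 × 9.8 = 72.52 N down at 3.3 m → arm 3.6 m, τ = 72.52 × 3.6 = 261.1 N·m counterclockwise.
Net load moment about support B = 2878 N·m counterclockwise.
Reaction R at support A is upward at 0 m, arm 6.9 m → moment R × 6.9 clockwise.
For rotational equilibrium, R × 6.9 = 2878, so R = 417 N.

R_A ≈ 417 N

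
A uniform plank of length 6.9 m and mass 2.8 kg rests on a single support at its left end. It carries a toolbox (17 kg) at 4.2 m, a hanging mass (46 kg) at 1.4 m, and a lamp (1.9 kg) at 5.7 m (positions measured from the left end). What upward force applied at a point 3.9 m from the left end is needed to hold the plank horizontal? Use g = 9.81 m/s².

Take moments about the left end.
Beam weight: 2.8 × 9.81 = 27.47 N down at 3.45 m → arm 3.45 m, τ = 27.47 × 3.45 = 94.77 N·m clockwise.
Toolbox: 17 × 9.81 = 166.8 N down at 4.2 m → arm 4.2 m, τ = 166.8 × 4.2 = 700.6 N·m clockwise.
Hanging mass: 46 × 9.81 = 451.3 N down at 1.4 m → arm 1.4 m, τ = 451.3 × 1.4 = 631.8 N·m clockwise.
Lamp: 1.9 × 9.81 = 18.64 N down at 5.7 m → arm 5.7 m, τ = 18.64 × 5.7 = 106.2 N·m clockwise.
Net moment of the loads = 1533 N·m clockwise.
The upward force F acts at a point 3.9 m from the left end, arm 3.9 m, giving F × 3.9 counterclockwise.
Στ = 0 ⇒ F × 3.9 = 1533 ⇒ F = 1533 / 3.9 = 393 N.

F ≈ 393 N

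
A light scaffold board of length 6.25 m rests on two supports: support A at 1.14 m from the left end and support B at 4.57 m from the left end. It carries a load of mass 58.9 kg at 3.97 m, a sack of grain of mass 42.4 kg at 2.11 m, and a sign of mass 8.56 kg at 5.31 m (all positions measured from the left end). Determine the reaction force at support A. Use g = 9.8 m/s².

R_A ≈ 381 N

About support B:
Load: 58.9 × 9.8 = 577.2 N down at 3.97 m → arm 0.6 m, τ = 577.2 × 0.6 = 346.3 N·m counterclockwise.
Sack of grain: 42.4 × 9.8 = 415.5 N down at 2.11 m → arm 2.46 m, τ = 415.5 × 2.46 = 1022 N·m counterclockwise.
Sign: 8.56 × 9.8 = 83.89 N down at 5.31 m → arm 0.74 m, τ = 83.89 × 0.74 = 62.08 N·m clockwise.
Net load moment about support B = 1306 N·m counterclockwise.
Reaction R at support A is upward at 1.14 m, arm 3.43 m → moment R × 3.43 clockwise.
Στ = 0 ⇒ R × 3.43 = 1306 ⇒ R = 381 N.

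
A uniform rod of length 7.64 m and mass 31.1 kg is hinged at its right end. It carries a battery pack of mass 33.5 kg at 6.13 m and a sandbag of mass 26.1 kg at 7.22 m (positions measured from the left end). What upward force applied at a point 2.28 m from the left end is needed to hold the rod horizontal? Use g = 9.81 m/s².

About the right end:
Beam weight: 31.1 × 9.81 = 305.1 N down at 3.82 m → arm 3.82 m, τ = 305.1 × 3.82 = 1165 N·m counterclockwise.
Battery pack: 33.5 × 9.81 = 328.6 N down at 6.13 m → arm 1.51 m, τ = 328.6 × 1.51 = 496.2 N·m counterclockwise.
Sandbag: 26.1 × 9.81 = 256 N down at 7.22 m → arm 0.42 m, τ = 256 × 0.42 = 107.5 N·m counterclockwise.
Net moment of the loads = 1769 N·m counterclockwise.
The upward force F acts at a point 2.28 m from the left end, arm 5.36 m, giving F × 5.36 clockwise.
For rotational equilibrium, F × 5.36 = 1769, so F = 1769 / 5.36 = 330 N.

F ≈ 330 N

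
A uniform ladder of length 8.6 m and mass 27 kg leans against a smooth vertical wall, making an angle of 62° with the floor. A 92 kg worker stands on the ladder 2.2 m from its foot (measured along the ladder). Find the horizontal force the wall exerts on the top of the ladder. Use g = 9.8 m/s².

N_wall ≈ 193 N

Choose the foot of the ladder as the axis so the floor normal and friction both act there and drop out.
Ladder weight 27×9.8 = 264.6 N acts at 4.3 m along the ladder; its horizontal arm is 4.3·cos62° = 2.019 m → τ = 534.2 N·m clockwise.
Worker: 92×9.8 = 901.6 N at 2.2 m → arm 1.033 m → τ = 931.4 N·m clockwise.
Wall normal N acts horizontally at the top; its moment arm is the height L sinθ = 8.6·sin62° = 7.593 m, counterclockwise.
Στ = 0 ⇒ N × 7.593 = 1466 ⇒ N = 193 N.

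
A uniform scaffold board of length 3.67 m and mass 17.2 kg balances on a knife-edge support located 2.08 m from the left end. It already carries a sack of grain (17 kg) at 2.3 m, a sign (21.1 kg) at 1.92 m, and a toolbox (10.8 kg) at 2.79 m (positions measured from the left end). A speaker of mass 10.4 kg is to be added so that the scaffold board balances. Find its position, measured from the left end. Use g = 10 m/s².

x ≈ 1.71 m from the left end

Taking torques about the knife-edge support (at 2.08 m from the left end):
Beam weight: 17.2 × 10 = 172 N down at 1.835 m → arm 0.245 m, τ = 172 × 0.245 = 42.14 N·m counterclockwise.
Sack of grain: 17 × 10 = 170 N down at 2.3 m → arm 0.22 m, τ = 170 × 0.22 = 37.4 N·m clockwise.
Sign: 21.1 × 10 = 211 N down at 1.92 m → arm 0.16 m, τ = 211 × 0.16 = 33.76 N·m counterclockwise.
Toolbox: 10.8 × 10 = 108 N down at 2.79 m → arm 0.71 m, τ = 108 × 0.71 = 76.68 N·m clockwise.
Net moment of existing loads = 38.18 N·m clockwise.
The speaker weighs 10.4 × 10 = 104 N and must supply an equal counterclockwise moment, so its lever arm about the knife-edge support is 38.18 / 104 = 0.367 m.
That puts it at 2.08 − 0.367 = 1.71 m from the left end.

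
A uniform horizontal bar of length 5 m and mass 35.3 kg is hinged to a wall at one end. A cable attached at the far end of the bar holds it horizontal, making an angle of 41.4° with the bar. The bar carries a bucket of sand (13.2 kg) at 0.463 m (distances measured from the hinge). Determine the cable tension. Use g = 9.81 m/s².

T ≈ 280 N

Taking torques about the hinge:
Beam weight: 35.3 × 9.81 = 346.3 N down at 2.5 m → arm 2.5 m, τ = 346.3 × 2.5 = 865.8 N·m clockwise.
Bucket of sand: 13.2 × 9.81 = 129.5 N down at 0.463 m → arm 0.463 m, τ = 129.5 × 0.463 = 59.96 N·m clockwise.
Total clockwise load moment = 925.8 N·m.
The cable tension T acts at 5 m; only its component perpendicular to the bar, T sinθ, produces torque. sin 41.4° = 0.6613.
For rotational equilibrium, T × 5 × 0.6613 = 925.8, so T = 925.8 / 3.306 = 280 N.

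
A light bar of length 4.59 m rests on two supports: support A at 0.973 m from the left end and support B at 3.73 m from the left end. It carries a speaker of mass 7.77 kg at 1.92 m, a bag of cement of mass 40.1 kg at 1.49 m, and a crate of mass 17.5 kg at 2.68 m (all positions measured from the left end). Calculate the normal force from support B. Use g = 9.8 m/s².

Sum moments about support A (its reaction then has zero moment arm).
Speaker: 7.77 × 9.8 = 76.15 N down at 1.92 m → arm 0.947 m, τ = 76.15 × 0.947 = 72.11 N·m clockwise.
Bag of cement: 40.1 × 9.8 = 393 N down at 1.49 m → arm 0.517 m, τ = 393 × 0.517 = 203.2 N·m clockwise.
Crate: 17.5 × 9.8 = 171.5 N down at 2.68 m → arm 1.707 m, τ = 171.5 × 1.707 = 292.8 N·m clockwise.
Net load moment about support A = 568.1 N·m clockwise.
Reaction R at support B is upward at 3.73 m, arm 2.757 m → moment R × 2.757 counterclockwise.
Setting net torque to zero: R × 2.757 = 568.1 → R = 206 N.

R_B ≈ 206 N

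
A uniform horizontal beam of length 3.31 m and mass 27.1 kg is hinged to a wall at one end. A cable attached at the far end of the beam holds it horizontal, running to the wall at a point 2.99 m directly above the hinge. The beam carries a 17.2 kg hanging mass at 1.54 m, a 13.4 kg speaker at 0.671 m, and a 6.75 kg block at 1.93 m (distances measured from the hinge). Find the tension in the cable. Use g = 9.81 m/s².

Take moments about the hinge.
Beam weight: 27.1 × 9.81 = 265.9 N down at 1.655 m → arm 1.655 m, τ = 265.9 × 1.655 = 440.1 N·m clockwise.
Hanging mass: 17.2 × 9.81 = 168.7 N down at 1.54 m → arm 1.54 m, τ = 168.7 × 1.54 = 259.8 N·m clockwise.
Speaker: 13.4 × 9.81 = 131.5 N down at 0.671 m → arm 0.671 m, τ = 131.5 × 0.671 = 88.24 N·m clockwise.
Block: 6.75 × 9.81 = 66.22 N down at 1.93 m → arm 1.93 m, τ = 66.22 × 1.93 = 127.8 N·m clockwise.
Total clockwise load moment = 915.9 N·m.
The cable tension T acts at 3.31 m; only its component perpendicular to the beam, T sinθ, produces torque. sinθ = h/√(h²+d²) = 2.99/√(2.99²+3.31²) = 0.6703.
Setting net torque to zero: T × 3.31 × 0.6703 = 915.9 → T = 915.9 / 2.219 = 413 N.

T ≈ 413 N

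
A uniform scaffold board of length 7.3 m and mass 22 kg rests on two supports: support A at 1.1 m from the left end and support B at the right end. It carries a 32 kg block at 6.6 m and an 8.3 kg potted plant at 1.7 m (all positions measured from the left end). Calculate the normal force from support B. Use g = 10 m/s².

R_B ≈ 382 N

Take moments about support A.
Beam weight: 22 × 10 = 220 N down at 3.65 m → arm 2.55 m, τ = 220 × 2.55 = 561 N·m clockwise.
Block: 32 × 10 = 320 N down at 6.6 m → arm 5.5 m, τ = 320 × 5.5 = 1760 N·m clockwise.
Potted plant: 8.3 × 10 = 83 N down at 1.7 m → arm 0.6 m, τ = 83 × 0.6 = 49.8 N·m clockwise.
Net load moment about support A = 2371 N·m clockwise.
Reaction R at support B is upward at 7.3 m, arm 6.2 m → moment R × 6.2 counterclockwise.
Στ = 0 ⇒ R × 6.2 = 2371 ⇒ R = 382 N.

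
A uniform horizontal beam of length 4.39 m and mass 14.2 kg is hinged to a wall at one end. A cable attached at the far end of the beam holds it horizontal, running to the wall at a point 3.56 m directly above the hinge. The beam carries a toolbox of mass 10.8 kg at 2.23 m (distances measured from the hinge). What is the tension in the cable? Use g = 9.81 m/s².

About the hinge:
Beam weight: 14.2 × 9.81 = 139.3 N down at 2.195 m → arm 2.195 m, τ = 139.3 × 2.195 = 305.8 N·m clockwise.
Toolbox: 10.8 × 9.81 = 105.9 N down at 2.23 m → arm 2.23 m, τ = 105.9 × 2.23 = 236.2 N·m clockwise.
Total clockwise load moment = 542 N·m.
The cable tension T acts at 4.39 m; only its component perpendicular to the beam, T sinθ, produces torque. sinθ = h/√(h²+d²) = 3.56/√(3.56²+4.39²) = 0.6299.
Στ = 0 ⇒ T × 4.39 × 0.6299 = 542 ⇒ T = 542 / 2.765 = 196 N.

T ≈ 196 N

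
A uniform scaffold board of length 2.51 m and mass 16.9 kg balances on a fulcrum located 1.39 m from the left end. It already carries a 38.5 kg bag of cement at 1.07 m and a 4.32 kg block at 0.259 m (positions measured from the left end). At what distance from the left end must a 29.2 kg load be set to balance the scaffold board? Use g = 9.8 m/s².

Taking torques about the fulcrum (at 1.39 m from the left end):
Beam weight: 16.9 × 9.8 = 165.6 N down at 1.255 m → arm 0.135 m, τ = 165.6 × 0.135 = 22.36 N·m counterclockwise.
Bag of cement: 38.5 × 9.8 = 377.3 N down at 1.07 m → arm 0.32 m, τ = 377.3 × 0.32 = 120.7 N·m counterclockwise.
Block: 4.32 × 9.8 = 42.34 N down at 0.259 m → arm 1.131 m, τ = 42.34 × 1.131 = 47.89 N·m counterclockwise.
Net moment of existing loads = 190.9 N·m counterclockwise.
The load weighs 29.2 × 9.8 = 286.2 N and must supply an equal clockwise moment, so its lever arm about the fulcrum is 190.9 / 286.2 = 0.667 m.
That puts it at 1.39 + 0.667 = 2.06 m from the left end.

x ≈ 2.06 m from the left end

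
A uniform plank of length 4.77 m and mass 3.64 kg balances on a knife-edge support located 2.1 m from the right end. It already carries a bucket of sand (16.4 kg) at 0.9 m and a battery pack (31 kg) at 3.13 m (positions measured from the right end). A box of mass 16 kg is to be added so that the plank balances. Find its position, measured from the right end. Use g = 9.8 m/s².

x ≈ 1.27 m from the right end

Choose the knife-edge support (at 2.1 m from the right end) as the axis so the support reaction has zero arm there.
Beam weight: 3.64 × 9.8 = 35.67 N down at 2.385 m → arm 0.285 m, τ = 35.67 × 0.285 = 10.17 N·m counterclockwise.
Bucket of sand: 16.4 × 9.8 = 160.7 N down at 0.9 m → arm 1.2 m, τ = 160.7 × 1.2 = 192.8 N·m clockwise.
Battery pack: 31 × 9.8 = 303.8 N down at 3.13 m → arm 1.03 m, τ = 303.8 × 1.03 = 312.9 N·m counterclockwise.
Net moment of existing loads = 130.3 N·m counterclockwise.
The box weighs 16 × 9.8 = 156.8 N and must supply an equal clockwise moment, so its lever arm about the knife-edge support is 130.3 / 156.8 = 0.831 m.
That puts it at 2.1 − 0.831 = 1.27 m from the right end.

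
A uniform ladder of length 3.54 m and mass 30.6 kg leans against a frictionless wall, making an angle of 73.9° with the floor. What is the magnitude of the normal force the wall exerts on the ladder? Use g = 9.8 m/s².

About the foot of the ladder:
Ladder weight 30.6×9.8 = 299.9 N acts at 1.77 m along the ladder; its horizontal arm is 1.77·cos73.9° = 0.4908 m → τ = 147.2 N·m clockwise.
Wall normal N acts horizontally at the top; its moment arm is the height L sinθ = 3.54·sin73.9° = 3.401 m, counterclockwise.
For rotational equilibrium, N × 3.401 = 147.2, so N = 43.3 N.

N_wall ≈ 43.3 N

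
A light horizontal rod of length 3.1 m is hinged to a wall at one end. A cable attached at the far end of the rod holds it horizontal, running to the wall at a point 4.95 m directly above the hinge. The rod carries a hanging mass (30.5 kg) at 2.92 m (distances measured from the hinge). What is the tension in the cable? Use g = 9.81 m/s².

Take moments about the hinge.
Hanging mass: 30.5 × 9.81 = 299.2 N down at 2.92 m → arm 2.92 m, τ = 299.2 × 2.92 = 873.7 N·m clockwise.
Total clockwise load moment = 873.7 N·m.
The cable tension T acts at 3.1 m; only its component perpendicular to the rod, T sinθ, produces torque. sinθ = h/√(h²+d²) = 4.95/√(4.95²+3.1²) = 0.8475.
Setting net torque to zero: T × 3.1 × 0.8475 = 873.7 → T = 873.7 / 2.627 = 333 N.

T ≈ 333 N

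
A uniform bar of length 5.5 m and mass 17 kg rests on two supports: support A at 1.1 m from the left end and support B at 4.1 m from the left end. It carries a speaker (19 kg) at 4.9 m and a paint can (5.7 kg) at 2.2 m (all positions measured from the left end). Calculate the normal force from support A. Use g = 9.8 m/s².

Choose support B as the axis so its reaction then has zero moment arm.
Beam weight: 17 × 9.8 = 166.6 N down at 2.75 m → arm 1.35 m, τ = 166.6 × 1.35 = 224.9 N·m counterclockwise.
Speaker: 19 × 9.8 = 186.2 N down at 4.9 m → arm 0.8 m, τ = 186.2 × 0.8 = 149 N·m clockwise.
Paint can: 5.7 × 9.8 = 55.86 N down at 2.2 m → arm 1.9 m, τ = 55.86 × 1.9 = 106.1 N·m counterclockwise.
Net load moment about support B = 182 N·m counterclockwise.
Reaction R at support A is upward at 1.1 m, arm 3 m → moment R × 3 clockwise.
Setting net torque to zero: R × 3 = 182 → R = 60.7 N.

R_A ≈ 60.7 N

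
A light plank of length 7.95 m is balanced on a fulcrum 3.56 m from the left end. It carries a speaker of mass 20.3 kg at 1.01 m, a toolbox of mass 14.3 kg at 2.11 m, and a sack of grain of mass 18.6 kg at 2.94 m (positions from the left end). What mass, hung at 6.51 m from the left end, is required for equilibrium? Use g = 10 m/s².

Taking torques about the fulcrum (at 3.56 m from the left end):
Speaker: 20.3 × 10 = 203 N down at 1.01 m → arm 2.55 m, τ = 203 × 2.55 = 517.6 N·m counterclockwise.
Toolbox: 14.3 × 10 = 143 N down at 2.11 m → arm 1.45 m, τ = 143 × 1.45 = 207.3 N·m counterclockwise.
Sack of grain: 18.6 × 10 = 186 N down at 2.94 m → arm 0.62 m, τ = 186 × 0.62 = 115.3 N·m counterclockwise.
Net moment of known loads = 840.2 N·m counterclockwise.
An unknown mass m at 6.51 m has arm 2.95 m; its moment is m·g·2.95 clockwise.
Setting net torque to zero: m × 10 × 2.95 = 840.2 → m = 840.2 / (10 × 2.95) = 28.5 kg.

m ≈ 28.5 kg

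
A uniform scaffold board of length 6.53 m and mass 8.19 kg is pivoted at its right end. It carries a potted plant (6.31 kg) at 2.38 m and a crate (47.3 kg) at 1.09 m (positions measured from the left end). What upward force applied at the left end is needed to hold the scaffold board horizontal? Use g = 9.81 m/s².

Take moments about the right end.
Beam weight: 8.19 × 9.81 = 80.34 N down at 3.265 m → arm 3.265 m, τ = 80.34 × 3.265 = 262.3 N·m counterclockwise.
Potted plant: 6.31 × 9.81 = 61.9 N down at 2.38 m → arm 4.15 m, τ = 61.9 × 4.15 = 256.9 N·m counterclockwise.
Crate: 47.3 × 9.81 = 464 N down at 1.09 m → arm 5.44 m, τ = 464 × 5.44 = 2524 N·m counterclockwise.
Net moment of the loads = 3043 N·m counterclockwise.
The upward force F acts at the left end, arm 6.53 m, giving F × 6.53 clockwise.
Balancing moments: F × 6.53 = 3043, giving F = 3043 / 6.53 = 466 N.

F ≈ 466 N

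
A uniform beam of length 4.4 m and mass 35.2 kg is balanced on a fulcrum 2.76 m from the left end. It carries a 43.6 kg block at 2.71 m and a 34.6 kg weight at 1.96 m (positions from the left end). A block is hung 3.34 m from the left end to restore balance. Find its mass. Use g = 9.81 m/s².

m ≈ 85.5 kg

Take moments about the fulcrum (at 2.76 m from the left end).
Beam weight: 35.2 × 9.81 = 345.3 N down at 2.2 m → arm 0.56 m, τ = 345.3 × 0.56 = 193.4 N·m counterclockwise.
Block: 43.6 × 9.81 = 427.7 N down at 2.71 m → arm 0.05 m, τ = 427.7 × 0.05 = 21.39 N·m counterclockwise.
Weight: 34.6 × 9.81 = 339.4 N down at 1.96 m → arm 0.8 m, τ = 339.4 × 0.8 = 271.5 N·m counterclockwise.
Net moment of known loads = 486.3 N·m counterclockwise.
An unknown mass m at 3.34 m has arm 0.58 m; its moment is m·g·0.58 clockwise.
Setting net torque to zero: m × 9.81 × 0.58 = 486.3 → m = 486.3 / (9.81 × 0.58) = 85.5 kg.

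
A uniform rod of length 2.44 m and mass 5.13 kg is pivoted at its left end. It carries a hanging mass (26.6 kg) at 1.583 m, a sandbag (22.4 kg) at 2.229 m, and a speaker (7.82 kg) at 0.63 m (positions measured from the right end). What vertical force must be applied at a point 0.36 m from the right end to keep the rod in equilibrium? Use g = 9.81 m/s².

About the left end:
Beam weight: 5.13 × 9.81 = 50.33 N down at 1.22 m → arm 1.22 m, τ = 50.33 × 1.22 = 61.4 N·m clockwise.
Hanging mass: 26.6 × 9.81 = 260.9 N down at 1.583 m → arm 0.857 m, τ = 260.9 × 0.857 = 223.6 N·m clockwise.
Sandbag: 22.4 × 9.81 = 219.7 N down at 2.229 m → arm 0.211 m, τ = 219.7 × 0.211 = 46.36 N·m clockwise.
Speaker: 7.82 × 9.81 = 76.71 N down at 0.63 m → arm 1.81 m, τ = 76.71 × 1.81 = 138.8 N·m clockwise.
Net moment of the loads = 470.2 N·m clockwise.
The upward force F acts at a point 0.36 m from the right end, arm 2.08 m, giving F × 2.08 counterclockwise.
For rotational equilibrium, F × 2.08 = 470.2, so F = 470.2 / 2.08 = 226 N.

F ≈ 226 N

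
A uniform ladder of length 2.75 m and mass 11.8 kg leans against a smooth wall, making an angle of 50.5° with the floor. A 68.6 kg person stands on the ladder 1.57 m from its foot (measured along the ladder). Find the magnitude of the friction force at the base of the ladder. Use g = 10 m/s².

f ≈ 371 N

Sum moments about the foot of the ladder (the floor normal and friction both act there and drop out).
Ladder weight 11.8×10 = 118 N acts at 1.375 m along the ladder; its horizontal arm is 1.375·cos50.5° = 0.8746 m → τ = 103.2 N·m clockwise.
Person: 68.6×10 = 686 N at 1.57 m → arm 0.9986 m → τ = 685 N·m clockwise.
Wall normal N acts horizontally at the top; its moment arm is the height L sinθ = 2.75·sin50.5° = 2.122 m, counterclockwise.
Balancing moments: N × 2.122 = 788.2, giving N = 371 N.
ΣFx = 0: friction at the foot balances the wall's push, so f = N_wall = 371 N.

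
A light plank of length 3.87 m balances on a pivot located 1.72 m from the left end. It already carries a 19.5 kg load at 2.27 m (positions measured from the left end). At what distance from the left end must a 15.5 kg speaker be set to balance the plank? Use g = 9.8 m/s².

x ≈ 1.03 m from the left end

Choose the pivot (at 1.72 m from the left end) as the axis so the support reaction has zero arm there.
Load: 19.5 × 9.8 = 191.1 N down at 2.27 m → arm 0.55 m, τ = 191.1 × 0.55 = 105.1 N·m clockwise.
Net moment of existing loads = 105.1 N·m clockwise.
The speaker weighs 15.5 × 9.8 = 151.9 N and must supply an equal counterclockwise moment, so its lever arm about the pivot is 105.1 / 151.9 = 0.692 m.
That puts it at 1.72 − 0.692 = 1.03 m from the left end.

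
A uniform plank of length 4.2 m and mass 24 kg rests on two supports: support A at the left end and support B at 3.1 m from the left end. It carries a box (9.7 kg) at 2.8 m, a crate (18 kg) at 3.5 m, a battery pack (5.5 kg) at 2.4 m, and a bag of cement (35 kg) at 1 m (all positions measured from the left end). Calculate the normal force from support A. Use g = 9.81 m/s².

About support B:
Beam weight: 24 × 9.81 = 235.4 N down at 2.1 m → arm 1 m, τ = 235.4 × 1 = 235.4 N·m counterclockwise.
Box: 9.7 × 9.81 = 95.16 N down at 2.8 m → arm 0.3 m, τ = 95.16 × 0.3 = 28.55 N·m counterclockwise.
Crate: 18 × 9.81 = 176.6 N down at 3.5 m → arm 0.4 m, τ = 176.6 × 0.4 = 70.64 N·m clockwise.
Battery pack: 5.5 × 9.81 = 53.96 N down at 2.4 m → arm 0.7 m, τ = 53.96 × 0.7 = 37.77 N·m counterclockwise.
Bag of cement: 35 × 9.81 = 343.4 N down at 1 m → arm 2.1 m, τ = 343.4 × 2.1 = 721.1 N·m counterclockwise.
Net load moment about support B = 952.2 N·m counterclockwise.
Reaction R at support A is upward at 0 m, arm 3.1 m → moment R × 3.1 clockwise.
Setting net torque to zero: R × 3.1 = 952.2 → R = 307 N.

R_A ≈ 307 N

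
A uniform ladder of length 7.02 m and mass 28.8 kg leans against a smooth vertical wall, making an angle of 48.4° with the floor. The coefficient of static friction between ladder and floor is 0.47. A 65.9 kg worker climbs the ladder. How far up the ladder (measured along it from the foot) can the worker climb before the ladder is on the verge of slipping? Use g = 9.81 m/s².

Choose the foot of the ladder as the axis so the floor normal and friction both act there and drop out.
Ladder weight 28.8×9.81 = 282.5 N acts at 3.51 m along the ladder; its horizontal arm is 3.51·cos48.4° = 2.33 m → τ = 658.2 N·m clockwise.
Worker weight 65.9×9.81 = 646.5 N at distance d → arm d·cos48.4° → τ = 646.5·d·0.6639 clockwise.
Wall normal N at the top has arm L sinθ = 5.25 m counterclockwise, so Στ = 0 gives N·5.25 = 658.2 + 429.2·d.
ΣFy = 0 ⇒ N_floor = 929 N, so the maximum friction is μ_s·N_floor = 0.47×929 = 436.6 N. ΣFx = 0 ⇒ N_wall = f, so at the slipping point N = 436.6 N.
Substituting: 436.6×5.25 = 658.2 + 429.2·d ⇒ d = (2292 − 658.2) / 429.2 = 3.81 m.

d ≈ 3.81 m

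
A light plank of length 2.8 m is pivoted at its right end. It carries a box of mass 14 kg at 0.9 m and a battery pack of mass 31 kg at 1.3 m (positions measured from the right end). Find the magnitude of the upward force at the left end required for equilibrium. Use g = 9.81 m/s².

F ≈ 185 N

Taking torques about the right end:
Box: 14 × 9.81 = 137.3 N down at 0.9 m → arm 0.9 m, τ = 137.3 × 0.9 = 123.6 N·m counterclockwise.
Battery pack: 31 × 9.81 = 304.1 N down at 1.3 m → arm 1.3 m, τ = 304.1 × 1.3 = 395.3 N·m counterclockwise.
Net moment of the loads = 518.9 N·m counterclockwise.
The upward force F acts at the left end, arm 2.8 m, giving F × 2.8 clockwise.
Setting net torque to zero: F × 2.8 = 518.9 → F = 518.9 / 2.8 = 185 N.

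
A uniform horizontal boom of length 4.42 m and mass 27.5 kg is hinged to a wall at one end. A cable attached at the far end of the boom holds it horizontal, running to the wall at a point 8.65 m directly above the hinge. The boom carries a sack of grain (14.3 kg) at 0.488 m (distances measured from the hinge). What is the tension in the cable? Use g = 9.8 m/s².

T ≈ 169 N

About the hinge:
Beam weight: 27.5 × 9.8 = 269.5 N down at 2.21 m → arm 2.21 m, τ = 269.5 × 2.21 = 595.6 N·m clockwise.
Sack of grain: 14.3 × 9.8 = 140.1 N down at 0.488 m → arm 0.488 m, τ = 140.1 × 0.488 = 68.37 N·m clockwise.
Total clockwise load moment = 664 N·m.
The cable tension T acts at 4.42 m; only its component perpendicular to the boom, T sinθ, produces torque. sinθ = h/√(h²+d²) = 8.65/√(8.65²+4.42²) = 0.8905.
Στ = 0 ⇒ T × 4.42 × 0.8905 = 664 ⇒ T = 664 / 3.936 = 169 N.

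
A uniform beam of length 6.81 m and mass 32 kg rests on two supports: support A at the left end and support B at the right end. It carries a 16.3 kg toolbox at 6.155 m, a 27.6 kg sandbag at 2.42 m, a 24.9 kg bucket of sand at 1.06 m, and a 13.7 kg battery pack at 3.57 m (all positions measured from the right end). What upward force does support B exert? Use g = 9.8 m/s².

Take moments about support A.
Beam weight: 32 × 9.8 = 313.6 N down at 3.405 m → arm 3.405 m, τ = 313.6 × 3.405 = 1068 N·m clockwise.
Toolbox: 16.3 × 9.8 = 159.7 N down at 6.155 m → arm 0.655 m, τ = 159.7 × 0.655 = 104.6 N·m clockwise.
Sandbag: 27.6 × 9.8 = 270.5 N down at 2.42 m → arm 4.39 m, τ = 270.5 × 4.39 = 1187 N·m clockwise.
Bucket of sand: 24.9 × 9.8 = 244 N down at 1.06 m → arm 5.75 m, τ = 244 × 5.75 = 1403 N·m clockwise.
Battery pack: 13.7 × 9.8 = 134.3 N down at 3.57 m → arm 3.24 m, τ = 134.3 × 3.24 = 435.1 N·m clockwise.
Net load moment about support A = 4198 N·m clockwise.
Reaction R at support B is upward at 0 m, arm 6.81 m → moment R × 6.81 counterclockwise.
For rotational equilibrium, R × 6.81 = 4198, so R = 616 N.

R_B ≈ 616 N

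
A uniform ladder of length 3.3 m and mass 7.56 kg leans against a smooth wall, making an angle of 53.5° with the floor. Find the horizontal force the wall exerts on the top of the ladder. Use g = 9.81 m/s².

Take moments about the foot of the ladder.
Ladder weight 7.56×9.81 = 74.16 N acts at 1.65 m along the ladder; its horizontal arm is 1.65·cos53.5° = 0.9815 m → τ = 72.79 N·m clockwise.
Wall normal N acts horizontally at the top; its moment arm is the height L sinθ = 3.3·sin53.5° = 2.653 m, counterclockwise.
Στ = 0 ⇒ N × 2.653 = 72.79 ⇒ N = 27.4 N.

N_wall ≈ 27.4 N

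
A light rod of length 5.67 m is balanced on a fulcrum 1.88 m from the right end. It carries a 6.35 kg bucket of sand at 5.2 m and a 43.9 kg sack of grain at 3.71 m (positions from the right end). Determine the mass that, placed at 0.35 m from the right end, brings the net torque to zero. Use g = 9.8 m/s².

Taking torques about the fulcrum (at 1.88 m from the right end):
Bucket of sand: 6.35 × 9.8 = 62.23 N down at 5.2 m → arm 3.32 m, τ = 62.23 × 3.32 = 206.6 N·m counterclockwise.
Sack of grain: 43.9 × 9.8 = 430.2 N down at 3.71 m → arm 1.83 m, τ = 430.2 × 1.83 = 787.3 N·m counterclockwise.
Net moment of known loads = 993.9 N·m counterclockwise.
An unknown mass m at 0.35 m has arm 1.53 m; its moment is m·g·1.53 clockwise.
Setting net torque to zero: m × 9.8 × 1.53 = 993.9 → m = 993.9 / (9.8 × 1.53) = 66.3 kg.

m ≈ 66.3 kg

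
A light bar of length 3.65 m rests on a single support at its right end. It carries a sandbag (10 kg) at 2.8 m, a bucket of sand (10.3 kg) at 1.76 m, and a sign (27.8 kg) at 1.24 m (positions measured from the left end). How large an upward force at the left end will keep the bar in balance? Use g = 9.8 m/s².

About the right end:
Sandbag: 10 × 9.8 = 98 N down at 2.8 m → arm 0.85 m, τ = 98 × 0.85 = 83.3 N·m counterclockwise.
Bucket of sand: 10.3 × 9.8 = 100.9 N down at 1.76 m → arm 1.89 m, τ = 100.9 × 1.89 = 190.7 N·m counterclockwise.
Sign: 27.8 × 9.8 = 272.4 N down at 1.24 m → arm 2.41 m, τ = 272.4 × 2.41 = 656.5 N·m counterclockwise.
Net moment of the loads = 930.5 N·m counterclockwise.
The upward force F acts at the left end, arm 3.65 m, giving F × 3.65 clockwise.
Balancing moments: F × 3.65 = 930.5, giving F = 930.5 / 3.65 = 255 N.

F ≈ 255 N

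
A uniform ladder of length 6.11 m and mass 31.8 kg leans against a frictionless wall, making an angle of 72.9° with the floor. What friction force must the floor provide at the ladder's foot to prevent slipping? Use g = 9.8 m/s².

Sum moments about the foot of the ladder (the floor normal and friction both act there and drop out).
Ladder weight 31.8×9.8 = 311.6 N acts at 3.055 m along the ladder; its horizontal arm is 3.055·cos72.9° = 0.8983 m → τ = 279.9 N·m clockwise.
Wall normal N acts horizontally at the top; its moment arm is the height L sinθ = 6.11·sin72.9° = 5.84 m, counterclockwise.
Στ = 0 ⇒ N × 5.84 = 279.9 ⇒ N = 47.9 N.
ΣFx = 0: friction at the foot balances the wall's push, so f = N_wall = 47.9 N.

f ≈ 47.9 N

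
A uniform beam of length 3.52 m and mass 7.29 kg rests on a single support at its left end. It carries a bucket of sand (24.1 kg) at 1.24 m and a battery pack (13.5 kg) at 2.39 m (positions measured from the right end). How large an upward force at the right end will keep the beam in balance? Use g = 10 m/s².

Take moments about the left end.
Beam weight: 7.29 × 10 = 72.9 N down at 1.76 m → arm 1.76 m, τ = 72.9 × 1.76 = 128.3 N·m clockwise.
Bucket of sand: 24.1 × 10 = 241 N down at 1.24 m → arm 2.28 m, τ = 241 × 2.28 = 549.5 N·m clockwise.
Battery pack: 13.5 × 10 = 135 N down at 2.39 m → arm 1.13 m, τ = 135 × 1.13 = 152.5 N·m clockwise.
Net moment of the loads = 830.3 N·m clockwise.
The upward force F acts at the right end, arm 3.52 m, giving F × 3.52 counterclockwise.
For rotational equilibrium, F × 3.52 = 830.3, so F = 830.3 / 3.52 = 236 N.

F ≈ 236 N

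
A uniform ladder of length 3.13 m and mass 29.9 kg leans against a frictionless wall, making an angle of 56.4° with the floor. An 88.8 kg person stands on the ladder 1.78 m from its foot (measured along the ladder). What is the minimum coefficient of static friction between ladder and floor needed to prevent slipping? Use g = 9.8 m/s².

μ_min ≈ 0.366

About the foot of the ladder:
Ladder weight 29.9×9.8 = 293 N acts at 1.565 m along the ladder; its horizontal arm is 1.565·cos56.4° = 0.8661 m → τ = 253.8 N·m clockwise.
Person: 88.8×9.8 = 870.2 N at 1.78 m → arm 0.985 m → τ = 857.1 N·m clockwise.
Wall normal N acts horizontally at the top; its moment arm is the height L sinθ = 3.13·sin56.4° = 2.607 m, counterclockwise.
Balancing moments: N × 2.607 = 1111, giving N = 426.2 N.
ΣFx = 0 ⇒ f = N_wall = 426.2 N. ΣFy = 0 ⇒ N_floor = 1163 N.
μ_min = f / N_floor = 426.2 / 1163 = 0.366.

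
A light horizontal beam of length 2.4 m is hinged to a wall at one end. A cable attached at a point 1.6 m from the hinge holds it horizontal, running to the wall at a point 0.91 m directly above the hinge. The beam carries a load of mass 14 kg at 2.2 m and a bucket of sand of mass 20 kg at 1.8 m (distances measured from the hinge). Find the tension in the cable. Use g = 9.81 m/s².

Choose the hinge as the axis so the unknown hinge reaction has zero arm there.
Load: 14 × 9.81 = 137.3 N down at 2.2 m → arm 2.2 m, τ = 137.3 × 2.2 = 302.1 N·m clockwise.
Bucket of sand: 20 × 9.81 = 196.2 N down at 1.8 m → arm 1.8 m, τ = 196.2 × 1.8 = 353.2 N·m clockwise.
Total clockwise load moment = 655.3 N·m.
The cable tension T acts at 1.6 m; only its component perpendicular to the beam, T sinθ, produces torque. sinθ = h/√(h²+d²) = 0.91/√(0.91²+1.6²) = 0.4944.
Στ = 0 ⇒ T × 1.6 × 0.4944 = 655.3 ⇒ T = 655.3 / 0.791 = 828 N.

T ≈ 828 N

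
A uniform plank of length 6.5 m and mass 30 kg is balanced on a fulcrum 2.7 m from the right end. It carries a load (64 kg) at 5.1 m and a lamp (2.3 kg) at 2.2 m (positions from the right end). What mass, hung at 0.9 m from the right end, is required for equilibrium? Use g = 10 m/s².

m ≈ 93.9 kg

Choose the fulcrum (at 2.7 m from the right end) as the axis so the support reaction has zero arm there.
Beam weight: 30 × 10 = 300 N down at 3.25 m → arm 0.55 m, τ = 300 × 0.55 = 165 N·m counterclockwise.
Load: 64 × 10 = 640 N down at 5.1 m → arm 2.4 m, τ = 640 × 2.4 = 1536 N·m counterclockwise.
Lamp: 2.3 × 10 = 23 N down at 2.2 m → arm 0.5 m, τ = 23 × 0.5 = 11.5 N·m clockwise.
Net moment of known loads = 1690 N·m counterclockwise.
An unknown mass m at 0.9 m has arm 1.8 m; its moment is m·g·1.8 clockwise.
For rotational equilibrium, m × 10 × 1.8 = 1690, so m = 1690 / (10 × 1.8) = 93.9 kg.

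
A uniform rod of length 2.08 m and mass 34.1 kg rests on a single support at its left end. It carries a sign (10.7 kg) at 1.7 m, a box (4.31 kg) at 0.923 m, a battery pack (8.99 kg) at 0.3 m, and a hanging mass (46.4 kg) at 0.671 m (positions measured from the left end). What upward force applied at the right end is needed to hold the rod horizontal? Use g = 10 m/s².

About the left end:
Beam weight: 34.1 × 10 = 341 N down at 1.04 m → arm 1.04 m, τ = 341 × 1.04 = 354.6 N·m clockwise.
Sign: 10.7 × 10 = 107 N down at 1.7 m → arm 1.7 m, τ = 107 × 1.7 = 181.9 N·m clockwise.
Box: 4.31 × 10 = 43.1 N down at 0.923 m → arm 0.923 m, τ = 43.1 × 0.923 = 39.78 N·m clockwise.
Battery pack: 8.99 × 10 = 89.9 N down at 0.3 m → arm 0.3 m, τ = 89.9 × 0.3 = 26.97 N·m clockwise.
Hanging mass: 46.4 × 10 = 464 N down at 0.671 m → arm 0.671 m, τ = 464 × 0.671 = 311.3 N·m clockwise.
Net moment of the loads = 914.5 N·m clockwise.
The upward force F acts at the right end, arm 2.08 m, giving F × 2.08 counterclockwise.
For rotational equilibrium, F × 2.08 = 914.5, so F = 914.5 / 2.08 = 440 N.

F ≈ 440 N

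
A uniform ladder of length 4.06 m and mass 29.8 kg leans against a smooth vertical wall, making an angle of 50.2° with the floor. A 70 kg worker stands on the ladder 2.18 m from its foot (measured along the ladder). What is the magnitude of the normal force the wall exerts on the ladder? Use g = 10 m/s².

N_wall ≈ 437 N

Taking torques about the foot of the ladder:
Ladder weight 29.8×10 = 298 N acts at 2.03 m along the ladder; its horizontal arm is 2.03·cos50.2° = 1.299 m → τ = 387.1 N·m clockwise.
Worker: 70×10 = 700 N at 2.18 m → arm 1.395 m → τ = 976.5 N·m clockwise.
Wall normal N acts horizontally at the top; its moment arm is the height L sinθ = 4.06·sin50.2° = 3.119 m, counterclockwise.
Στ = 0 ⇒ N × 3.119 = 1364 ⇒ N = 437 N.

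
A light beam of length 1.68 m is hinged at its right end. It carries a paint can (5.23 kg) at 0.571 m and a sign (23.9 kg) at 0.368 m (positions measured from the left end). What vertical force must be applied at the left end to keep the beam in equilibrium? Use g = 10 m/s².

F ≈ 221 N

Choose the right end as the axis so the unknown pivot reaction has zero arm there.
Paint can: 5.23 × 10 = 52.3 N down at 0.571 m → arm 1.109 m, τ = 52.3 × 1.109 = 58 N·m counterclockwise.
Sign: 23.9 × 10 = 239 N down at 0.368 m → arm 1.312 m, τ = 239 × 1.312 = 313.6 N·m counterclockwise.
Net moment of the loads = 371.6 N·m counterclockwise.
The upward force F acts at the left end, arm 1.68 m, giving F × 1.68 clockwise.
Στ = 0 ⇒ F × 1.68 = 371.6 ⇒ F = 371.6 / 1.68 = 221 N.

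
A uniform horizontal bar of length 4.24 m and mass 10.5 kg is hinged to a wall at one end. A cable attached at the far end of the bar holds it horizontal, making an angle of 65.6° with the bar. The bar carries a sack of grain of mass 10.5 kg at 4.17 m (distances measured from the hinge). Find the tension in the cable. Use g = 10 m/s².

T ≈ 171 N

Taking torques about the hinge:
Beam weight: 10.5 × 10 = 105 N down at 2.12 m → arm 2.12 m, τ = 105 × 2.12 = 222.6 N·m clockwise.
Sack of grain: 10.5 × 10 = 105 N down at 4.17 m → arm 4.17 m, τ = 105 × 4.17 = 437.8 N·m clockwise.
Total clockwise load moment = 660.4 N·m.
The cable tension T acts at 4.24 m; only its component perpendicular to the bar, T sinθ, produces torque. sin 65.6° = 0.9107.
Στ = 0 ⇒ T × 4.24 × 0.9107 = 660.4 ⇒ T = 660.4 / 3.861 = 171 N.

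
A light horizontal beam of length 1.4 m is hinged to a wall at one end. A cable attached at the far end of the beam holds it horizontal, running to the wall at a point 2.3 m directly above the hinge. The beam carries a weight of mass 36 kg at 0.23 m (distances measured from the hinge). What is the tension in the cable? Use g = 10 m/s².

T ≈ 69.2 N

About the hinge:
Weight: 36 × 10 = 360 N down at 0.23 m → arm 0.23 m, τ = 360 × 0.23 = 82.8 N·m clockwise.
Total clockwise load moment = 82.8 N·m.
The cable tension T acts at 1.4 m; only its component perpendicular to the beam, T sinθ, produces torque. sinθ = h/√(h²+d²) = 2.3/√(2.3²+1.4²) = 0.8542.
Στ = 0 ⇒ T × 1.4 × 0.8542 = 82.8 ⇒ T = 82.8 / 1.196 = 69.2 N.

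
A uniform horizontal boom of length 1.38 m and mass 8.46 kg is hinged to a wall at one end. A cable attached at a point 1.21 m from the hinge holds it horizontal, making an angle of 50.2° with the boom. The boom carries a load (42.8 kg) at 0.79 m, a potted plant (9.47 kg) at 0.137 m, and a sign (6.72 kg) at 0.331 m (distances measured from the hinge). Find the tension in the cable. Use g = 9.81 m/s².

About the hinge:
Beam weight: 8.46 × 9.81 = 82.99 N down at 0.69 m → arm 0.69 m, τ = 82.99 × 0.69 = 57.26 N·m clockwise.
Load: 42.8 × 9.81 = 419.9 N down at 0.79 m → arm 0.79 m, τ = 419.9 × 0.79 = 331.7 N·m clockwise.
Potted plant: 9.47 × 9.81 = 92.9 N down at 0.137 m → arm 0.137 m, τ = 92.9 × 0.137 = 12.73 N·m clockwise.
Sign: 6.72 × 9.81 = 65.92 N down at 0.331 m → arm 0.331 m, τ = 65.92 × 0.331 = 21.82 N·m clockwise.
Total clockwise load moment = 423.5 N·m.
The cable tension T acts at 1.21 m; only its component perpendicular to the boom, T sinθ, produces torque. sin 50.2° = 0.7683.
For rotational equilibrium, T × 1.21 × 0.7683 = 423.5, so T = 423.5 / 0.9296 = 456 N.

T ≈ 456 N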